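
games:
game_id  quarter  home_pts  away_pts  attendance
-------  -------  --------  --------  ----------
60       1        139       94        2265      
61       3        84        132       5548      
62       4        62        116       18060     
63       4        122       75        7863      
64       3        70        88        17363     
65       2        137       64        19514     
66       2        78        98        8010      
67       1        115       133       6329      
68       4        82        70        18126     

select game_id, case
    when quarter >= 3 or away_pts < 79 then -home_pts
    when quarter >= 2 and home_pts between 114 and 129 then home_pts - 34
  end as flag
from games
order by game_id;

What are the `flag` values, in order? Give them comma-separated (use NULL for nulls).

game_id=60: (no match → NULL) → NULL
game_id=61: quarter >= 3 or away_pts < 79 → -84
game_id=62: quarter >= 3 or away_pts < 79 → -62
game_id=63: quarter >= 3 or away_pts < 79 → -122
game_id=64: quarter >= 3 or away_pts < 79 → -70
game_id=65: quarter >= 3 or away_pts < 79 → -137
game_id=66: (no match → NULL) → NULL
game_id=67: (no match → NULL) → NULL
game_id=68: quarter >= 3 or away_pts < 79 → -82

NULL, -84, -62, -122, -70, -137, NULL, NULL, -82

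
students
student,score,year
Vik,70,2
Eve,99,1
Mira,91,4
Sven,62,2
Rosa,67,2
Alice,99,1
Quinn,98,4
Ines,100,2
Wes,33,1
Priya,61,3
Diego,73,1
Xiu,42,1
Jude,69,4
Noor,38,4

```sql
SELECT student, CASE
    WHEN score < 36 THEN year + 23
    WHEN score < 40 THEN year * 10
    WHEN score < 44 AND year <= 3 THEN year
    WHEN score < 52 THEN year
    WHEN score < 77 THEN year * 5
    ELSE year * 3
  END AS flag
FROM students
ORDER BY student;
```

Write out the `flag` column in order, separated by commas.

3, 5, 3, 6, 20, 12, 40, 15, 12, 10, 10, 10, 24, 1

student=Alice: ELSE → 3
student=Diego: score < 77 → 5
student=Eve: ELSE → 3
student=Ines: ELSE → 6
student=Jude: score < 77 → 20
student=Mira: ELSE → 12
student=Noor: score < 40 → 40
student=Priya: score < 77 → 15
student=Quinn: ELSE → 12
student=Rosa: score < 77 → 10
student=Sven: score < 77 → 10
student=Vik: score < 77 → 10
student=Wes: score < 36 → 24
student=Xiu: score < 44 AND year <= 3 → 1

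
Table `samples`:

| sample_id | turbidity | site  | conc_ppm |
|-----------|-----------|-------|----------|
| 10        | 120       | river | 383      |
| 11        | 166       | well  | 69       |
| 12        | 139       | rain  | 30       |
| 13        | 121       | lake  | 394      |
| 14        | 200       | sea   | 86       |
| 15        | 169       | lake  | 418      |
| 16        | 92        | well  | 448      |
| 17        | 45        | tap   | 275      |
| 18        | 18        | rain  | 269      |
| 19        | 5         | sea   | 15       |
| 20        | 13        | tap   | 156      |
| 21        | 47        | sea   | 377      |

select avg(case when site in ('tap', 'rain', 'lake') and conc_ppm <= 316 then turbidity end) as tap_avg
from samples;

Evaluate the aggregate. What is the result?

53.75

sample_id=10: ✗
sample_id=11: ✗
sample_id=12: ✓ → 139
sample_id=13: ✗
sample_id=14: ✗
sample_id=15: ✗
sample_id=16: ✗
sample_id=17: ✓ → 45
sample_id=18: ✓ → 18
sample_id=19: ✗
sample_id=20: ✓ → 13
sample_id=21: ✗
tap_avg = (139 + 45 + 18 + 13) / 4 = 53.75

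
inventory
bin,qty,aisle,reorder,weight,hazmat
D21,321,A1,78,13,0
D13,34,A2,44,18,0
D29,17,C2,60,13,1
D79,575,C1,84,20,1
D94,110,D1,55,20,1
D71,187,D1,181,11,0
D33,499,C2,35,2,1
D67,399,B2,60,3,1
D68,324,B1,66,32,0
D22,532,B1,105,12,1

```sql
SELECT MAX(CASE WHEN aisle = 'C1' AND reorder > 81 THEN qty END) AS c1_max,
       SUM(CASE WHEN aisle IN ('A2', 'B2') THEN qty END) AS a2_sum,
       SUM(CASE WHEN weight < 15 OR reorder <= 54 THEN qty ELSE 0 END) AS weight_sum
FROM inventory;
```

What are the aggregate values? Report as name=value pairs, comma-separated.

[c1_max: aisle = 'C1' AND reorder > 81]
bin=D21: ✗
bin=D13: ✗
bin=D29: ✗
bin=D79: ✓ → 575
bin=D94: ✗
bin=D71: ✗
bin=D33: ✗
bin=D67: ✗
bin=D68: ✗
bin=D22: ✗
c1_max = MAX(575) = 575
—
[a2_sum: aisle IN ('A2', 'B2')]
bin=D21: ✗
bin=D13: ✓ → 34
bin=D29: ✗
bin=D79: ✗
bin=D94: ✗
bin=D71: ✗
bin=D33: ✗
bin=D67: ✓ → 399
bin=D68: ✗
bin=D22: ✗
a2_sum = 34 + 399 = 433
—
[weight_sum: weight < 15 OR reorder <= 54]
bin=D21: ✓ → 321
bin=D13: ✓ → 34
bin=D29: ✓ → 17
bin=D79: ✗
bin=D94: ✗
bin=D71: ✓ → 187
bin=D33: ✓ → 499
bin=D67: ✓ → 399
bin=D68: ✗
bin=D22: ✓ → 532
weight_sum = 321 + 34 + 17 + 187 + 499 + 399 + 532 = 1989

c1_max=575, a2_sum=433, weight_sum=1989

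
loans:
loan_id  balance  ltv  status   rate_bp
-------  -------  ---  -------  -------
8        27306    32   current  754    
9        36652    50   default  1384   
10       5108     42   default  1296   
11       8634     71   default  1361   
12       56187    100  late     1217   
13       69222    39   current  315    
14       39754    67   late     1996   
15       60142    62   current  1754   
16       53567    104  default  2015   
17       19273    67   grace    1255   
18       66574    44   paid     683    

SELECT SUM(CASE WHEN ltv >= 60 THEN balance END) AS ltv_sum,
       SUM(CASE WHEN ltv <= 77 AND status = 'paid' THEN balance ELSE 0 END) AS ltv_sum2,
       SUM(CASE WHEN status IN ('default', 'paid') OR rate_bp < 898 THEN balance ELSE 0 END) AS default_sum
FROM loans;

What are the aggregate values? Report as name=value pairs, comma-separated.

[ltv_sum: ltv >= 60]
loan_id=8: ✗
loan_id=9: ✗
loan_id=10: ✗
loan_id=11: ✓ → 8634
loan_id=12: ✓ → 56187
loan_id=13: ✗
loan_id=14: ✓ → 39754
loan_id=15: ✓ → 60142
loan_id=16: ✓ → 53567
loan_id=17: ✓ → 19273
loan_id=18: ✗
ltv_sum = 8634 + 56187 + 39754 + 60142 + 53567 + 19273 = 237557
—
[ltv_sum2: ltv <= 77 AND status = 'paid']
loan_id=8: ✗
loan_id=9: ✗
loan_id=10: ✗
loan_id=11: ✗
loan_id=12: ✗
loan_id=13: ✗
loan_id=14: ✗
loan_id=15: ✗
loan_id=16: ✗
loan_id=17: ✗
loan_id=18: ✓ → 66574
ltv_sum2 = 66574
—
[default_sum: status IN ('default', 'paid') OR rate_bp < 898]
loan_id=8: ✓ → 27306
loan_id=9: ✓ → 36652
loan_id=10: ✓ → 5108
loan_id=11: ✓ → 8634
loan_id=12: ✗
loan_id=13: ✓ → 69222
loan_id=14: ✗
loan_id=15: ✗
loan_id=16: ✓ → 53567
loan_id=17: ✗
loan_id=18: ✓ → 66574
default_sum = 27306 + 36652 + 5108 + 8634 + 69222 + 53567 + 66574 = 267063

ltv_sum=237557, ltv_sum2=66574, default_sum=267063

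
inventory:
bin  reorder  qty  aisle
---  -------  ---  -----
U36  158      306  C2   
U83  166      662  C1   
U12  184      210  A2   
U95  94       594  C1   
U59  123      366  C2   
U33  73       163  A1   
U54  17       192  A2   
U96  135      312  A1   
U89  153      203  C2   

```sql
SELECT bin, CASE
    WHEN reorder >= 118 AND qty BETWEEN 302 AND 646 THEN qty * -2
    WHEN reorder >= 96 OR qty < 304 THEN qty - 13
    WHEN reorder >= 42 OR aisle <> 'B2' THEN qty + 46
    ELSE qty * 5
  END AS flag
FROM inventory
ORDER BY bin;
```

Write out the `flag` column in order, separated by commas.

bin=U12: reorder >= 96 OR qty < 304 → 197
bin=U33: reorder >= 96 OR qty < 304 → 150
bin=U36: reorder >= 118 AND qty BETWEEN 302 AND 646 → -612
bin=U54: reorder >= 96 OR qty < 304 → 179
bin=U59: reorder >= 118 AND qty BETWEEN 302 AND 646 → -732
bin=U83: reorder >= 96 OR qty < 304 → 649
bin=U89: reorder >= 96 OR qty < 304 → 190
bin=U95: reorder >= 42 OR aisle <> 'B2' → 640
bin=U96: reorder >= 118 AND qty BETWEEN 302 AND 646 → -624

197, 150, -612, 179, -732, 649, 190, 640, -624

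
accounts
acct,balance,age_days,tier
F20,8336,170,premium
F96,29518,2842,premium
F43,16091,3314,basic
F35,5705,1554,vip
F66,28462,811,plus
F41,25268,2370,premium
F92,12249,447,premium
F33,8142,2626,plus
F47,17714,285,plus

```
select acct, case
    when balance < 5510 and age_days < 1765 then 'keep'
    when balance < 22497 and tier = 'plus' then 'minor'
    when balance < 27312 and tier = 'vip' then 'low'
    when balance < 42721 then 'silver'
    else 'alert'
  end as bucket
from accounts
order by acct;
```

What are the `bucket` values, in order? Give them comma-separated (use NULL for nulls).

silver, minor, low, silver, silver, minor, silver, silver, silver

acct=F20: balance < 42721 → silver
acct=F33: balance < 22497 and tier = 'plus' → minor
acct=F35: balance < 27312 and tier = 'vip' → low
acct=F41: balance < 42721 → silver
acct=F43: balance < 42721 → silver
acct=F47: balance < 22497 and tier = 'plus' → minor
acct=F66: balance < 42721 → silver
acct=F92: balance < 42721 → silver
acct=F96: balance < 42721 → silver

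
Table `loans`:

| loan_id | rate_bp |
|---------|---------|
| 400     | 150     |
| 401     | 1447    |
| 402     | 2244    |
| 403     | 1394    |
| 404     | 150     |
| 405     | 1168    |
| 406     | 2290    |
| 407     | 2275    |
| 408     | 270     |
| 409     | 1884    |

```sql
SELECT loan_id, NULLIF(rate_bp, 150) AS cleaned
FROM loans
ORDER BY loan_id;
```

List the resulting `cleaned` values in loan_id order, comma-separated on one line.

loan_id=400: rate_bp=150 vs 150: equal → NULL
loan_id=401: rate_bp=1447 vs 150: differ → 1447
loan_id=402: rate_bp=2244 vs 150: differ → 2244
loan_id=403: rate_bp=1394 vs 150: differ → 1394
loan_id=404: rate_bp=150 vs 150: equal → NULL
loan_id=405: rate_bp=1168 vs 150: differ → 1168
loan_id=406: rate_bp=2290 vs 150: differ → 2290
loan_id=407: rate_bp=2275 vs 150: differ → 2275
loan_id=408: rate_bp=270 vs 150: differ → 270
loan_id=409: rate_bp=1884 vs 150: differ → 1884

NULL, 1447, 2244, 1394, NULL, 1168, 2290, 2275, 270, 1884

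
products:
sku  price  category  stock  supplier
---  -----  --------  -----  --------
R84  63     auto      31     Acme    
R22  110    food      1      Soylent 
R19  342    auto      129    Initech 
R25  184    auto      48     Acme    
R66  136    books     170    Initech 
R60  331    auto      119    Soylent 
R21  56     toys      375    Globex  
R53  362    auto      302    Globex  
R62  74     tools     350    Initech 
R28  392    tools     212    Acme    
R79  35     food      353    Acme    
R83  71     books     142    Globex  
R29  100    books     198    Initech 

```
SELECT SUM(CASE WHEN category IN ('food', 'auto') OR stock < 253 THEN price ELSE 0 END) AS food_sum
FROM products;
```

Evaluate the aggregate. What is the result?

2126

sku=R84: ✓ → 63
sku=R22: ✓ → 110
sku=R19: ✓ → 342
sku=R25: ✓ → 184
sku=R66: ✓ → 136
sku=R60: ✓ → 331
sku=R21: ✗
sku=R53: ✓ → 362
sku=R62: ✗
sku=R28: ✓ → 392
sku=R79: ✓ → 35
sku=R83: ✓ → 71
sku=R29: ✓ → 100
food_sum = 63 + 110 + 342 + 184 + 136 + 331 + 362 + 392 + 35 + 71 + 100 = 2126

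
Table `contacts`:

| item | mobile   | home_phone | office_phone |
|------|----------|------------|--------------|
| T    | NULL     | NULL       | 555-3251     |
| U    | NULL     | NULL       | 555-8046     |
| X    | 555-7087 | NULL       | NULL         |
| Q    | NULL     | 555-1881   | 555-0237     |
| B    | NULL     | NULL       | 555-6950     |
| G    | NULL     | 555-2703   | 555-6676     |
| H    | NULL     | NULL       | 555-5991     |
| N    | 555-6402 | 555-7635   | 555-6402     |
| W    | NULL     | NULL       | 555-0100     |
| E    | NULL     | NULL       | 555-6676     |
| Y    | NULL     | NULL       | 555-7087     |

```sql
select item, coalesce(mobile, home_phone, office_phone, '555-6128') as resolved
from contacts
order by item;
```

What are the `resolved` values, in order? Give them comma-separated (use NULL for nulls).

555-6950, 555-6676, 555-2703, 555-5991, 555-6402, 555-1881, 555-3251, 555-8046, 555-0100, 555-7087, 555-7087

item=B: mobile=NULL, home_phone=NULL, office_phone=555-6950 → 555-6950
item=E: mobile=NULL, home_phone=NULL, office_phone=555-6676 → 555-6676
item=G: mobile=NULL, home_phone=555-2703 → 555-2703
item=H: mobile=NULL, home_phone=NULL, office_phone=555-5991 → 555-5991
item=N: mobile=555-6402 → 555-6402
item=Q: mobile=NULL, home_phone=555-1881 → 555-1881
item=T: mobile=NULL, home_phone=NULL, office_phone=555-3251 → 555-3251
item=U: mobile=NULL, home_phone=NULL, office_phone=555-8046 → 555-8046
item=W: mobile=NULL, home_phone=NULL, office_phone=555-0100 → 555-0100
item=X: mobile=555-7087 → 555-7087
item=Y: mobile=NULL, home_phone=NULL, office_phone=555-7087 → 555-7087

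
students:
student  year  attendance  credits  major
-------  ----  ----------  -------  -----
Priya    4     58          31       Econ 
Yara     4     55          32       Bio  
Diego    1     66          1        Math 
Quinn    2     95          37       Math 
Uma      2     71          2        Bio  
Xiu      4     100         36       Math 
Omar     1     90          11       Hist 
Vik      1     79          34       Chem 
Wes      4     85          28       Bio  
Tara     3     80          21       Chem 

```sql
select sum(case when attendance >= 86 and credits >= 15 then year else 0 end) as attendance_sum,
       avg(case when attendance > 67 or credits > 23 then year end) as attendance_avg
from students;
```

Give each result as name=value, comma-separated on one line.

[attendance_sum: attendance >= 86 and credits >= 15]
student=Priya: ✗
student=Yara: ✗
student=Diego: ✗
student=Quinn: ✓ → 2
student=Uma: ✗
student=Xiu: ✓ → 4
student=Omar: ✗
student=Vik: ✗
student=Wes: ✗
student=Tara: ✗
attendance_sum = 2 + 4 = 6
—
[attendance_avg: attendance > 67 or credits > 23]
student=Priya: ✓ → 4
student=Yara: ✓ → 4
student=Diego: ✗
student=Quinn: ✓ → 2
student=Uma: ✓ → 2
student=Xiu: ✓ → 4
student=Omar: ✓ → 1
student=Vik: ✓ → 1
student=Wes: ✓ → 4
student=Tara: ✓ → 3
attendance_avg = (4 + 4 + 2 + 2 + 4 + 1 + 1 + 4 + 3) / 9 = 2.7777777778

attendance_sum=6, attendance_avg=2.7777777778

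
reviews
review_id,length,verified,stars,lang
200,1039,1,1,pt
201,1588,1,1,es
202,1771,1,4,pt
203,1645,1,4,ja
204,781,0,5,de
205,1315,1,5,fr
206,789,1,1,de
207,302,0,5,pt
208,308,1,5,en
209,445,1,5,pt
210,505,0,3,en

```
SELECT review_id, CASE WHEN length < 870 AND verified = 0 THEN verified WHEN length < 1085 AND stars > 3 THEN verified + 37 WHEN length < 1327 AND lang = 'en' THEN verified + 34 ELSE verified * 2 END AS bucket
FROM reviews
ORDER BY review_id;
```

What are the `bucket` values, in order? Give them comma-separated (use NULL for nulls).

2, 2, 2, 2, 0, 2, 2, 0, 38, 38, 0

review_id=200: ELSE → 2
review_id=201: ELSE → 2
review_id=202: ELSE → 2
review_id=203: ELSE → 2
review_id=204: length < 870 AND verified = 0 → 0
review_id=205: ELSE → 2
review_id=206: ELSE → 2
review_id=207: length < 870 AND verified = 0 → 0
review_id=208: length < 1085 AND stars > 3 → 38
review_id=209: length < 1085 AND stars > 3 → 38
review_id=210: length < 870 AND verified = 0 → 0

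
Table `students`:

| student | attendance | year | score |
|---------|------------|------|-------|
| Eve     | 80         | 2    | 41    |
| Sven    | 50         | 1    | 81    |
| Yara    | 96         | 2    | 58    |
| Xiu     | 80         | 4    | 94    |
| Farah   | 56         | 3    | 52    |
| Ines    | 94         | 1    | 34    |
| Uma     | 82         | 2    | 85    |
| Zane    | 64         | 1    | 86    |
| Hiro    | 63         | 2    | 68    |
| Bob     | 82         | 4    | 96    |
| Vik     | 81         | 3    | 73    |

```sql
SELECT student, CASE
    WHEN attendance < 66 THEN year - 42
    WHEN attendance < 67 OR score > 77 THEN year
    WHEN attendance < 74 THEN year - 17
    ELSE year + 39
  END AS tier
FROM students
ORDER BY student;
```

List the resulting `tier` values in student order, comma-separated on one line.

student=Bob: attendance < 67 OR score > 77 → 4
student=Eve: ELSE → 41
student=Farah: attendance < 66 → -39
student=Hiro: attendance < 66 → -40
student=Ines: ELSE → 40
student=Sven: attendance < 66 → -41
student=Uma: attendance < 67 OR score > 77 → 2
student=Vik: ELSE → 42
student=Xiu: attendance < 67 OR score > 77 → 4
student=Yara: ELSE → 41
student=Zane: attendance < 66 → -41

4, 41, -39, -40, 40, -41, 2, 42, 4, 41, -41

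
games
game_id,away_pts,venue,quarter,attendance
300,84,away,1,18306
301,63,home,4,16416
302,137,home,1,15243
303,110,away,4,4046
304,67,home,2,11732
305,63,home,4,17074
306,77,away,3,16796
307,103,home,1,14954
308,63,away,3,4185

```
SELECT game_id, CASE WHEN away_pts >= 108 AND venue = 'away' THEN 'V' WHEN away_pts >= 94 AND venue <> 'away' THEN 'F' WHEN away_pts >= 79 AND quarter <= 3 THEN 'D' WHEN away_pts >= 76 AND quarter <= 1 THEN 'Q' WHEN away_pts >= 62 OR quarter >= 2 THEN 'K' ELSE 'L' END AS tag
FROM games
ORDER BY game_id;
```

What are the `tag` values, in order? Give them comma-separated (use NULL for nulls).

D, K, F, V, K, K, K, F, K

game_id=300: away_pts >= 79 AND quarter <= 3 → D
game_id=301: away_pts >= 62 OR quarter >= 2 → K
game_id=302: away_pts >= 94 AND venue <> 'away' → F
game_id=303: away_pts >= 108 AND venue = 'away' → V
game_id=304: away_pts >= 62 OR quarter >= 2 → K
game_id=305: away_pts >= 62 OR quarter >= 2 → K
game_id=306: away_pts >= 62 OR quarter >= 2 → K
game_id=307: away_pts >= 94 AND venue <> 'away' → F
game_id=308: away_pts >= 62 OR quarter >= 2 → K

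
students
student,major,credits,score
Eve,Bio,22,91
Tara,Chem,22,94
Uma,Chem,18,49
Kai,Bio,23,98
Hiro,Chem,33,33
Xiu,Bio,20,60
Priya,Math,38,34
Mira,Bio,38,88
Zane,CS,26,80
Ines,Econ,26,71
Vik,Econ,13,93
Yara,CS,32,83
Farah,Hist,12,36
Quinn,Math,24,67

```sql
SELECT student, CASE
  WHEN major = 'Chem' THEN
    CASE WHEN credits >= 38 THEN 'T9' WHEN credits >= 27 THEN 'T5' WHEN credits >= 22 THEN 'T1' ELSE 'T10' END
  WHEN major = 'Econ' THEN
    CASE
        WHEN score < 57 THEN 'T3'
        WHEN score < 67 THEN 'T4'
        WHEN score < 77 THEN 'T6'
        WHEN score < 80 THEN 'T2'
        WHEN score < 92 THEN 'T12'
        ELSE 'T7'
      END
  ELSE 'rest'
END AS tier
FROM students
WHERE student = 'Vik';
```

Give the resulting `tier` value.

T7

student = Vik: major=Econ, credits=13, score=93.
major='Econ' → inner[ELSE] → T7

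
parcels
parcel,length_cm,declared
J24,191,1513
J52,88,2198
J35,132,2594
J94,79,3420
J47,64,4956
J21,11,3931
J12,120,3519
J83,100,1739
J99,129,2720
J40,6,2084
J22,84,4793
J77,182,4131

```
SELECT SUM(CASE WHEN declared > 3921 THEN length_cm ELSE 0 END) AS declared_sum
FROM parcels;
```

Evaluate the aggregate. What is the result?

parcel=J24: ✗
parcel=J52: ✗
parcel=J35: ✗
parcel=J94: ✗
parcel=J47: ✓ → 64
parcel=J21: ✓ → 11
parcel=J12: ✗
parcel=J83: ✗
parcel=J99: ✗
parcel=J40: ✗
parcel=J22: ✓ → 84
parcel=J77: ✓ → 182
declared_sum = 64 + 11 + 84 + 182 = 341

341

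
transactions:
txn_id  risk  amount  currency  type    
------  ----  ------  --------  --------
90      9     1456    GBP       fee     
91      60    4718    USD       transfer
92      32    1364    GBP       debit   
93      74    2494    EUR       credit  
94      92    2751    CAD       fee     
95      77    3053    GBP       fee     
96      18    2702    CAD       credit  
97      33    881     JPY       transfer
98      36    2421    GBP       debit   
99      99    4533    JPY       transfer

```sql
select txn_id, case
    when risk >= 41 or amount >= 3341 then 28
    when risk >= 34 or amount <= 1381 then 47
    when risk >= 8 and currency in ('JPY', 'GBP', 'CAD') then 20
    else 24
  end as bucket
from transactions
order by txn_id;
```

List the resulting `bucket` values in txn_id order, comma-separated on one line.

20, 28, 47, 28, 28, 28, 20, 47, 47, 28

txn_id=90: risk >= 8 and currency in ('JPY', 'GBP', 'CAD') → 20
txn_id=91: risk >= 41 or amount >= 3341 → 28
txn_id=92: risk >= 34 or amount <= 1381 → 47
txn_id=93: risk >= 41 or amount >= 3341 → 28
txn_id=94: risk >= 41 or amount >= 3341 → 28
txn_id=95: risk >= 41 or amount >= 3341 → 28
txn_id=96: risk >= 8 and currency in ('JPY', 'GBP', 'CAD') → 20
txn_id=97: risk >= 34 or amount <= 1381 → 47
txn_id=98: risk >= 34 or amount <= 1381 → 47
txn_id=99: risk >= 41 or amount >= 3341 → 28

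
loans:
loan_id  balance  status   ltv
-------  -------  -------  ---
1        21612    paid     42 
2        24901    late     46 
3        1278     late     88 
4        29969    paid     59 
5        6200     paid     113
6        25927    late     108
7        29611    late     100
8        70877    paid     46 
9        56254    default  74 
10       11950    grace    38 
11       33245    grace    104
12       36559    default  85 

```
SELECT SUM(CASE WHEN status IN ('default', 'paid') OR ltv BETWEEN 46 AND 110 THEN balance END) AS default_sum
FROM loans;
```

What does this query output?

loan_id=1: ✓ → 21612
loan_id=2: ✓ → 24901
loan_id=3: ✓ → 1278
loan_id=4: ✓ → 29969
loan_id=5: ✓ → 6200
loan_id=6: ✓ → 25927
loan_id=7: ✓ → 29611
loan_id=8: ✓ → 70877
loan_id=9: ✓ → 56254
loan_id=10: ✗
loan_id=11: ✓ → 33245
loan_id=12: ✓ → 36559
default_sum = 21612 + 24901 + 1278 + 29969 + 6200 + 25927 + 29611 + 70877 + 56254 + 33245 + 36559 = 336433

336433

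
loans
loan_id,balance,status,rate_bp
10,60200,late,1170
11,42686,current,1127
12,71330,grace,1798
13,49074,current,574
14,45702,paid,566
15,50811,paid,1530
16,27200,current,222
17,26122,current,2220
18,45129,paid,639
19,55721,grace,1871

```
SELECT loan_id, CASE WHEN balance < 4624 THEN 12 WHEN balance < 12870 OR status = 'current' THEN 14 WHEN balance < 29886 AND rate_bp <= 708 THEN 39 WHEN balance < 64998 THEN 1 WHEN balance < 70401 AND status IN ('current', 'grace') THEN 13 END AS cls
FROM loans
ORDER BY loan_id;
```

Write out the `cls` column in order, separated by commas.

loan_id=10: balance < 64998 → 1
loan_id=11: balance < 12870 OR status = 'current' → 14
loan_id=12: (no match → NULL) → NULL
loan_id=13: balance < 12870 OR status = 'current' → 14
loan_id=14: balance < 64998 → 1
loan_id=15: balance < 64998 → 1
loan_id=16: balance < 12870 OR status = 'current' → 14
loan_id=17: balance < 12870 OR status = 'current' → 14
loan_id=18: balance < 64998 → 1
loan_id=19: balance < 64998 → 1

1, 14, NULL, 14, 1, 1, 14, 14, 1, 1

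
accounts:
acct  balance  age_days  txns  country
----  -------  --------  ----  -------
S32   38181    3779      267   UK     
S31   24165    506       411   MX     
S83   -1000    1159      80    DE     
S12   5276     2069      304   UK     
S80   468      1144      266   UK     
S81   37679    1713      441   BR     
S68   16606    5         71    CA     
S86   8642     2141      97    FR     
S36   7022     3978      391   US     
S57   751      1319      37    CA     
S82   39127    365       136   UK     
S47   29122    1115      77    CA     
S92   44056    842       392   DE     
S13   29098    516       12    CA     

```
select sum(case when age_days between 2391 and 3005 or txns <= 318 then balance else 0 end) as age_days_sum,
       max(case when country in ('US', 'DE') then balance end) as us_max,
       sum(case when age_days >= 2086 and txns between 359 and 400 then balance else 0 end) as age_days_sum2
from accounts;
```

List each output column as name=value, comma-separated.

[age_days_sum: age_days between 2391 and 3005 or txns <= 318]
acct=S32: ✓ → 38181
acct=S31: ✗
acct=S83: ✓ → -1000
acct=S12: ✓ → 5276
acct=S80: ✓ → 468
acct=S81: ✗
acct=S68: ✓ → 16606
acct=S86: ✓ → 8642
acct=S36: ✗
acct=S57: ✓ → 751
acct=S82: ✓ → 39127
acct=S47: ✓ → 29122
acct=S92: ✗
acct=S13: ✓ → 29098
age_days_sum = 38181 + -1000 + 5276 + 468 + 16606 + 8642 + 751 + 39127 + 29122 + 29098 = 166271
—
[us_max: country in ('US', 'DE')]
acct=S32: ✗
acct=S31: ✗
acct=S83: ✓ → -1000
acct=S12: ✗
acct=S80: ✗
acct=S81: ✗
acct=S68: ✗
acct=S86: ✗
acct=S36: ✓ → 7022
acct=S57: ✗
acct=S82: ✗
acct=S47: ✗
acct=S92: ✓ → 44056
acct=S13: ✗
us_max = MAX(-1000, 7022, 44056) = 44056
—
[age_days_sum2: age_days >= 2086 and txns between 359 and 400]
acct=S32: ✗
acct=S31: ✗
acct=S83: ✗
acct=S12: ✗
acct=S80: ✗
acct=S81: ✗
acct=S68: ✗
acct=S86: ✗
acct=S36: ✓ → 7022
acct=S57: ✗
acct=S82: ✗
acct=S47: ✗
acct=S92: ✗
acct=S13: ✗
age_days_sum2 = 7022

age_days_sum=166271, us_max=44056, age_days_sum2=7022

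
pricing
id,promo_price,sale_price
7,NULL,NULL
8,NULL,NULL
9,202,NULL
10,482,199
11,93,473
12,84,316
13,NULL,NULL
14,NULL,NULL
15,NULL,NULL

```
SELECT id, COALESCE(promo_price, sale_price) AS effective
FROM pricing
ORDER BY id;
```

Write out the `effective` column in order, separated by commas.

id=7: promo_price=NULL, sale_price=NULL (all NULL) → NULL
id=8: promo_price=NULL, sale_price=NULL (all NULL) → NULL
id=9: promo_price=202 → 202
id=10: promo_price=482 → 482
id=11: promo_price=93 → 93
id=12: promo_price=84 → 84
id=13: promo_price=NULL, sale_price=NULL (all NULL) → NULL
id=14: promo_price=NULL, sale_price=NULL (all NULL) → NULL
id=15: promo_price=NULL, sale_price=NULL (all NULL) → NULL

NULL, NULL, 202, 482, 93, 84, NULL, NULL, NULL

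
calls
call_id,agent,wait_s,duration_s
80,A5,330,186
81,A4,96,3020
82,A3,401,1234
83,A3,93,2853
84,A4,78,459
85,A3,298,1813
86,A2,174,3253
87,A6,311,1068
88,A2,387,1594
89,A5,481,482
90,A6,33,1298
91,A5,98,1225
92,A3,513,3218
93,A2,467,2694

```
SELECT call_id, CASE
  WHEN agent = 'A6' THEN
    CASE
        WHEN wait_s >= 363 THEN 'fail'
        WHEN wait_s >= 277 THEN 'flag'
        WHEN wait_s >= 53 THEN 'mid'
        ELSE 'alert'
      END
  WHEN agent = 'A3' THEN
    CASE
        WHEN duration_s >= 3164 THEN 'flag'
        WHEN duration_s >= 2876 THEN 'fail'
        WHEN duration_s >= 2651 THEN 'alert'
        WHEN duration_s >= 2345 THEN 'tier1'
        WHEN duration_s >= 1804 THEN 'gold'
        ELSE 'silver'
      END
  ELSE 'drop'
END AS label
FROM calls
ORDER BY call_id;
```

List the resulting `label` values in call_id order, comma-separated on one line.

call_id=80: agent='A5' → outer ELSE → drop
call_id=81: agent='A4' → outer ELSE → drop
call_id=82: agent='A3' → inner[ELSE] → silver
call_id=83: agent='A3' → inner[duration_s >= 2651] → alert
call_id=84: agent='A4' → outer ELSE → drop
call_id=85: agent='A3' → inner[duration_s >= 1804] → gold
call_id=86: agent='A2' → outer ELSE → drop
call_id=87: agent='A6' → inner[wait_s >= 277] → flag
call_id=88: agent='A2' → outer ELSE → drop
call_id=89: agent='A5' → outer ELSE → drop
call_id=90: agent='A6' → inner[ELSE] → alert
call_id=91: agent='A5' → outer ELSE → drop
call_id=92: agent='A3' → inner[duration_s >= 3164] → flag
call_id=93: agent='A2' → outer ELSE → drop

drop, drop, silver, alert, drop, gold, drop, flag, drop, drop, alert, drop, flag, drop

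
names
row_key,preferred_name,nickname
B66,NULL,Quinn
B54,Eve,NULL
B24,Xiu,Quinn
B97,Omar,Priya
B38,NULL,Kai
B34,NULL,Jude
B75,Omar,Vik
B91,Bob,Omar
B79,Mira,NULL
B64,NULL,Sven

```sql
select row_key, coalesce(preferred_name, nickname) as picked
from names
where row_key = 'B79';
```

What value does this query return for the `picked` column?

row_key = B79: preferred_name=Mira, nickname=NULL.
preferred_name=Mira → Mira

Mira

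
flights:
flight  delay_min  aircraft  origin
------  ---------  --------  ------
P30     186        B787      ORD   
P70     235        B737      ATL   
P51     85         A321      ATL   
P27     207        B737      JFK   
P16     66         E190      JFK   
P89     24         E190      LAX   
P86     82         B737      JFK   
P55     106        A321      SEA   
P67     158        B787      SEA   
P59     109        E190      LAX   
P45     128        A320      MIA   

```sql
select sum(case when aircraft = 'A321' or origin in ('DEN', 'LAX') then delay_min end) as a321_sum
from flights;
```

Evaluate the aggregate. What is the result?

flight=P30: ✗
flight=P70: ✗
flight=P51: ✓ → 85
flight=P27: ✗
flight=P16: ✗
flight=P89: ✓ → 24
flight=P86: ✗
flight=P55: ✓ → 106
flight=P67: ✗
flight=P59: ✓ → 109
flight=P45: ✗
a321_sum = 85 + 24 + 106 + 109 = 324

324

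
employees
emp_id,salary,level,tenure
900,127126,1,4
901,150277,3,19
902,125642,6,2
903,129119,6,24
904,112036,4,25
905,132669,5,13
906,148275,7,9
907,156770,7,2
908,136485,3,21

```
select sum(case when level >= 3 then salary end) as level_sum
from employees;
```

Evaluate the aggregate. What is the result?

1091273

emp_id=900: ✗
emp_id=901: ✓ → 150277
emp_id=902: ✓ → 125642
emp_id=903: ✓ → 129119
emp_id=904: ✓ → 112036
emp_id=905: ✓ → 132669
emp_id=906: ✓ → 148275
emp_id=907: ✓ → 156770
emp_id=908: ✓ → 136485
level_sum = 150277 + 125642 + 129119 + 112036 + 132669 + 148275 + 156770 + 136485 = 1091273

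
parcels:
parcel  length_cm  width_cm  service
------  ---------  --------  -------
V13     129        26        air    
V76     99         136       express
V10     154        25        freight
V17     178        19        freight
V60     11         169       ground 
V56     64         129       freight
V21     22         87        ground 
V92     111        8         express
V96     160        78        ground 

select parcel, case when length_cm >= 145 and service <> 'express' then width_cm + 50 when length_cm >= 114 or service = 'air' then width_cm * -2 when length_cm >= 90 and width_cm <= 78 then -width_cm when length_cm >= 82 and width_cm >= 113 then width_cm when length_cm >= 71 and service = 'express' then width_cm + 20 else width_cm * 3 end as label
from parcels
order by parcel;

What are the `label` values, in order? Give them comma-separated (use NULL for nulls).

parcel=V10: length_cm >= 145 and service <> 'express' → 75
parcel=V13: length_cm >= 114 or service = 'air' → -52
parcel=V17: length_cm >= 145 and service <> 'express' → 69
parcel=V21: ELSE → 261
parcel=V56: ELSE → 387
parcel=V60: ELSE → 507
parcel=V76: length_cm >= 82 and width_cm >= 113 → 136
parcel=V92: length_cm >= 90 and width_cm <= 78 → -8
parcel=V96: length_cm >= 145 and service <> 'express' → 128

75, -52, 69, 261, 387, 507, 136, -8, 128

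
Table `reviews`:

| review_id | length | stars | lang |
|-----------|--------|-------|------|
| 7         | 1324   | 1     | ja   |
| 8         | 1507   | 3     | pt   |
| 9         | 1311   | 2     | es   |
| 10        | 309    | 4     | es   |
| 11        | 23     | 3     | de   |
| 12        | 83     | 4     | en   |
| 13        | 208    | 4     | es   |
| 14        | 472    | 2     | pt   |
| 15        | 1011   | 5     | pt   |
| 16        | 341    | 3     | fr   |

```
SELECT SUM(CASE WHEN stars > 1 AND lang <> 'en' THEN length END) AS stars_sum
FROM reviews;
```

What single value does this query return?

5182

review_id=7: ✗
review_id=8: ✓ → 1507
review_id=9: ✓ → 1311
review_id=10: ✓ → 309
review_id=11: ✓ → 23
review_id=12: ✗
review_id=13: ✓ → 208
review_id=14: ✓ → 472
review_id=15: ✓ → 1011
review_id=16: ✓ → 341
stars_sum = 1507 + 1311 + 309 + 23 + 208 + 472 + 1011 + 341 = 5182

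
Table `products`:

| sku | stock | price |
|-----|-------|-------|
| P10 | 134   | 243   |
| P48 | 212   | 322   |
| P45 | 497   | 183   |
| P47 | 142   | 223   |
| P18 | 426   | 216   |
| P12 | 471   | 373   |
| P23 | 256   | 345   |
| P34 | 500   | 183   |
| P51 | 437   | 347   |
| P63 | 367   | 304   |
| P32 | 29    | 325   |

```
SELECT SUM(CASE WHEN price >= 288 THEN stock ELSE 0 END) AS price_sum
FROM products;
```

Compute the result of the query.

1772

sku=P10: ✗
sku=P48: ✓ → 212
sku=P45: ✗
sku=P47: ✗
sku=P18: ✗
sku=P12: ✓ → 471
sku=P23: ✓ → 256
sku=P34: ✗
sku=P51: ✓ → 437
sku=P63: ✓ → 367
sku=P32: ✓ → 29
price_sum = 212 + 471 + 256 + 437 + 367 + 29 = 1772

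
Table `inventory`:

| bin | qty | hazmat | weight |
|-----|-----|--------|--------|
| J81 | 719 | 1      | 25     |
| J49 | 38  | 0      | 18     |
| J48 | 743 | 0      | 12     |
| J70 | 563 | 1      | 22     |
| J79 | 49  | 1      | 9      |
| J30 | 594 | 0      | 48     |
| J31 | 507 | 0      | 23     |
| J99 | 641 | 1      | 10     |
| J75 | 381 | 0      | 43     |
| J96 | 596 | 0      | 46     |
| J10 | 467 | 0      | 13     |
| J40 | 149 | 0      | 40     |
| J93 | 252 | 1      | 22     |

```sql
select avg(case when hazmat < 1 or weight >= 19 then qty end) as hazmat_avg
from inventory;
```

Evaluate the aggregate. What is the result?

455.3636363636

bin=J81: ✓ → 719
bin=J49: ✓ → 38
bin=J48: ✓ → 743
bin=J70: ✓ → 563
bin=J79: ✗
bin=J30: ✓ → 594
bin=J31: ✓ → 507
bin=J99: ✗
bin=J75: ✓ → 381
bin=J96: ✓ → 596
bin=J10: ✓ → 467
bin=J40: ✓ → 149
bin=J93: ✓ → 252
hazmat_avg = (719 + 38 + 743 + 563 + 594 + 507 + 381 + 596 + 467 + 149 + 252) / 11 = 455.3636363636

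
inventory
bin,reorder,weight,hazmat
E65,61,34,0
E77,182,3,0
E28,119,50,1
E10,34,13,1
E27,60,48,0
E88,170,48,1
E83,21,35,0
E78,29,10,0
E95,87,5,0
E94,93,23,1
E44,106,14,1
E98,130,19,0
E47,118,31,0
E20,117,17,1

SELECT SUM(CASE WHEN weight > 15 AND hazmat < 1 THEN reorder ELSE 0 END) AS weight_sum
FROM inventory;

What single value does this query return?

bin=E65: ✓ → 61
bin=E77: ✗
bin=E28: ✗
bin=E10: ✗
bin=E27: ✓ → 60
bin=E88: ✗
bin=E83: ✓ → 21
bin=E78: ✗
bin=E95: ✗
bin=E94: ✗
bin=E44: ✗
bin=E98: ✓ → 130
bin=E47: ✓ → 118
bin=E20: ✗
weight_sum = 61 + 60 + 21 + 130 + 118 = 390

390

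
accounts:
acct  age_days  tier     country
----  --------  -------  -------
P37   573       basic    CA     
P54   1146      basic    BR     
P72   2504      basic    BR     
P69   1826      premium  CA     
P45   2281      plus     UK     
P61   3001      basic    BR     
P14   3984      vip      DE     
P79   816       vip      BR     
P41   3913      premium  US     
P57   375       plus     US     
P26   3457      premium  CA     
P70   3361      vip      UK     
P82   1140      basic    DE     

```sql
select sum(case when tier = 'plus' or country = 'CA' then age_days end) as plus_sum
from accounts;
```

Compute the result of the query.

8512

acct=P37: ✓ → 573
acct=P54: ✗
acct=P72: ✗
acct=P69: ✓ → 1826
acct=P45: ✓ → 2281
acct=P61: ✗
acct=P14: ✗
acct=P79: ✗
acct=P41: ✗
acct=P57: ✓ → 375
acct=P26: ✓ → 3457
acct=P70: ✗
acct=P82: ✗
plus_sum = 573 + 1826 + 2281 + 375 + 3457 = 8512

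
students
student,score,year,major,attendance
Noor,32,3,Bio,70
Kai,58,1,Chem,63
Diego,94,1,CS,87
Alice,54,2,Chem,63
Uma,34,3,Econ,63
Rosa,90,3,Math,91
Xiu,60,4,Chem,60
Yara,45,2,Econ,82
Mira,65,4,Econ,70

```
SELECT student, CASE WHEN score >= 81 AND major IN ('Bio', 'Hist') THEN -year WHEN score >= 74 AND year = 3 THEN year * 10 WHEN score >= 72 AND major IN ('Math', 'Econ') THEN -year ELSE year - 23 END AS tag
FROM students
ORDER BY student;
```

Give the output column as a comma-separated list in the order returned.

student=Alice: ELSE → -21
student=Diego: ELSE → -22
student=Kai: ELSE → -22
student=Mira: ELSE → -19
student=Noor: ELSE → -20
student=Rosa: score >= 74 AND year = 3 → 30
student=Uma: ELSE → -20
student=Xiu: ELSE → -19
student=Yara: ELSE → -21

-21, -22, -22, -19, -20, 30, -20, -19, -21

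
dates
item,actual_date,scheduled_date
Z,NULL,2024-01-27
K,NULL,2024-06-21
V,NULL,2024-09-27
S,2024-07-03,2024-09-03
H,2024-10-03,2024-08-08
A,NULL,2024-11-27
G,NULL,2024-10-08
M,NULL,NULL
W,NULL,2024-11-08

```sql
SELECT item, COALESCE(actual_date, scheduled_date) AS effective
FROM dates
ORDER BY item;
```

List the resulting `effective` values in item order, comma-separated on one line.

2024-11-27, 2024-10-08, 2024-10-03, 2024-06-21, NULL, 2024-07-03, 2024-09-27, 2024-11-08, 2024-01-27

item=A: actual_date=NULL, scheduled_date=2024-11-27 → 2024-11-27
item=G: actual_date=NULL, scheduled_date=2024-10-08 → 2024-10-08
item=H: actual_date=2024-10-03 → 2024-10-03
item=K: actual_date=NULL, scheduled_date=2024-06-21 → 2024-06-21
item=M: actual_date=NULL, scheduled_date=NULL (all NULL) → NULL
item=S: actual_date=2024-07-03 → 2024-07-03
item=V: actual_date=NULL, scheduled_date=2024-09-27 → 2024-09-27
item=W: actual_date=NULL, scheduled_date=2024-11-08 → 2024-11-08
item=Z: actual_date=NULL, scheduled_date=2024-01-27 → 2024-01-27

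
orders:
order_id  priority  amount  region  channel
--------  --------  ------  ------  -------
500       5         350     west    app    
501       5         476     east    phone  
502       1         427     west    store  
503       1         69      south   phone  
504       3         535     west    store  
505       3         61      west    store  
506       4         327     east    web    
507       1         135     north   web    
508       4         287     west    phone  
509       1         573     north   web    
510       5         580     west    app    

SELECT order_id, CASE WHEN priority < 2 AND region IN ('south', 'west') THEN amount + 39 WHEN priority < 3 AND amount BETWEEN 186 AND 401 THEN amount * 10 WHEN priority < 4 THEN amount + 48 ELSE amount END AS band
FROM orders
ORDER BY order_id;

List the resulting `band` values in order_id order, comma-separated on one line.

order_id=500: ELSE → 350
order_id=501: ELSE → 476
order_id=502: priority < 2 AND region IN ('south', 'west') → 466
order_id=503: priority < 2 AND region IN ('south', 'west') → 108
order_id=504: priority < 4 → 583
order_id=505: priority < 4 → 109
order_id=506: ELSE → 327
order_id=507: priority < 4 → 183
order_id=508: ELSE → 287
order_id=509: priority < 4 → 621
order_id=510: ELSE → 580

350, 476, 466, 108, 583, 109, 327, 183, 287, 621, 580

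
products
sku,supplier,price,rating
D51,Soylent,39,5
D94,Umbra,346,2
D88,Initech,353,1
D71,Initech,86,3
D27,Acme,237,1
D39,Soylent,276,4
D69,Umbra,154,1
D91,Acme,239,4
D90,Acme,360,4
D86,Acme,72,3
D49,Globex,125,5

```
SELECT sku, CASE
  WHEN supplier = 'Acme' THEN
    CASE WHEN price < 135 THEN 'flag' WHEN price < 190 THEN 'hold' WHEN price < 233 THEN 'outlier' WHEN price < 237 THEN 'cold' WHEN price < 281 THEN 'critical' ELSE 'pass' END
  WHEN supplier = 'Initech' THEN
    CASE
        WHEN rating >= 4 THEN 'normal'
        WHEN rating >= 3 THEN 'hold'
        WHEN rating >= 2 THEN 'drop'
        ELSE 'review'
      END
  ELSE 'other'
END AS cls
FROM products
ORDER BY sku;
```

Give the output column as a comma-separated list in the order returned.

sku=D27: supplier='Acme' → inner[price < 281] → critical
sku=D39: supplier='Soylent' → outer ELSE → other
sku=D49: supplier='Globex' → outer ELSE → other
sku=D51: supplier='Soylent' → outer ELSE → other
sku=D69: supplier='Umbra' → outer ELSE → other
sku=D71: supplier='Initech' → inner[rating >= 3] → hold
sku=D86: supplier='Acme' → inner[price < 135] → flag
sku=D88: supplier='Initech' → inner[ELSE] → review
sku=D90: supplier='Acme' → inner[ELSE] → pass
sku=D91: supplier='Acme' → inner[price < 281] → critical
sku=D94: supplier='Umbra' → outer ELSE → other

critical, other, other, other, other, hold, flag, review, pass, critical, other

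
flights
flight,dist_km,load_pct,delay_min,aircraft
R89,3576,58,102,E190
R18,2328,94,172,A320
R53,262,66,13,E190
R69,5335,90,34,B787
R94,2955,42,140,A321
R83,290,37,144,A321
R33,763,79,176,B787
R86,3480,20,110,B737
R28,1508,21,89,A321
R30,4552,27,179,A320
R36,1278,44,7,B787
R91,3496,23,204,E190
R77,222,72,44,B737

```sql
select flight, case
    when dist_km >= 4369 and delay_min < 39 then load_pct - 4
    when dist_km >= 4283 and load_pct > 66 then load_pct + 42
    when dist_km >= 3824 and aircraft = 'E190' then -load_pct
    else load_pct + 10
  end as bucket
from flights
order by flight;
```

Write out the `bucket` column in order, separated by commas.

104, 31, 37, 89, 54, 76, 86, 82, 47, 30, 68, 33, 52

flight=R18: ELSE → 104
flight=R28: ELSE → 31
flight=R30: ELSE → 37
flight=R33: ELSE → 89
flight=R36: ELSE → 54
flight=R53: ELSE → 76
flight=R69: dist_km >= 4369 and delay_min < 39 → 86
flight=R77: ELSE → 82
flight=R83: ELSE → 47
flight=R86: ELSE → 30
flight=R89: ELSE → 68
flight=R91: ELSE → 33
flight=R94: ELSE → 52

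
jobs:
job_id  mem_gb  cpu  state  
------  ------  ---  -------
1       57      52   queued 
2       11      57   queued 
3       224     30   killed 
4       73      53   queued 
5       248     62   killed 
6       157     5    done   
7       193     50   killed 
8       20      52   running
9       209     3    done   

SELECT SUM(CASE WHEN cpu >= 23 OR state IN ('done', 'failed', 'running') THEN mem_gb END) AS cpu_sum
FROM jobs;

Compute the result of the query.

job_id=1: ✓ → 57
job_id=2: ✓ → 11
job_id=3: ✓ → 224
job_id=4: ✓ → 73
job_id=5: ✓ → 248
job_id=6: ✓ → 157
job_id=7: ✓ → 193
job_id=8: ✓ → 20
job_id=9: ✓ → 209
cpu_sum = 57 + 11 + 224 + 73 + 248 + 157 + 193 + 20 + 209 = 1192

1192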